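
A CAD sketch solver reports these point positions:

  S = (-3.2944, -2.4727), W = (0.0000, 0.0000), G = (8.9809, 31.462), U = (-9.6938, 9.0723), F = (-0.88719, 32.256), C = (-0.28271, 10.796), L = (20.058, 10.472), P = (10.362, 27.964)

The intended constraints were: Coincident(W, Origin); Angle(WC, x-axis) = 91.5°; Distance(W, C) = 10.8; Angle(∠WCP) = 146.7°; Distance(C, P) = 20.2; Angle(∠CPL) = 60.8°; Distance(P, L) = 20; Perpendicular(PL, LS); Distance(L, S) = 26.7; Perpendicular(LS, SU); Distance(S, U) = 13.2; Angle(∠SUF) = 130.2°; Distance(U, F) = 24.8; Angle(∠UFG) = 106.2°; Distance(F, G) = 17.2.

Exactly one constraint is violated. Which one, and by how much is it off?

Distance(F, G) = 17.2 — off by 7.30.

W = (0.00, 0.00) ✓; WC at 91.50° ✓; |WC| = 10.80 ✓; ∠WCP = 146.7° ✓; |CP| = 20.20 ✓; ∠CPL = 60.80° ✓; |PL| = 20.00 ✓; ∠(PL, LS) = 90.00° ✓; |LS| = 26.70 ✓; ∠(LS, SU) = 90.00° ✓; |SU| = 13.20 ✓; ∠SUF = 130.2° ✓; |UF| = 24.80 ✓; ∠UFG = 106.2° ✓; |FG| = 9.900 ✗.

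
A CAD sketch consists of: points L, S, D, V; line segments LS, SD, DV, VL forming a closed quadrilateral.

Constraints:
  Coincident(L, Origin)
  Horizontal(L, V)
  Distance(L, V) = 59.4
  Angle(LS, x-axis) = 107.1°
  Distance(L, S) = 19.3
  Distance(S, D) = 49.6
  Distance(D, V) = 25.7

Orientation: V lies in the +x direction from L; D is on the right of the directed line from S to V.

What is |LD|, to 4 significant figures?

36.64

L is at the origin; L and V share the same y with |LV| = 59.4 and V in +x, so V = (59.4, 0). LS runs at 107.1° with |LS| = 19.3, so S = (-5.675, 18.45). D is determined by |SD| = 49.6 and |DV| = 25.7 together: it lies at the intersection of circle(S, 49.6) and circle(V, 25.7). With |SV| = 67.64, the foot of the radical line on SV is 47.12 from S and the perpendicular offset is √(49.6² − 47.12²) = 15.48. Taking the right-of-SV solution: D = (35.44, -9.296).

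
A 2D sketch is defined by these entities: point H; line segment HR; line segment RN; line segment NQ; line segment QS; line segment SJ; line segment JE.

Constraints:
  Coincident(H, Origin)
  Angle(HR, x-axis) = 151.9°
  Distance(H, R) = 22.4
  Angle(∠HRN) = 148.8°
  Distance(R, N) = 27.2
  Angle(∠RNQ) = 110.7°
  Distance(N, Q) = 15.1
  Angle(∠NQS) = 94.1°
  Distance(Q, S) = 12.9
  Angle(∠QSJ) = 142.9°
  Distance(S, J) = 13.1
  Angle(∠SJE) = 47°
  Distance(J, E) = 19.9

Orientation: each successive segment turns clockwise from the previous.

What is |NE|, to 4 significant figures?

6.103

H is at the origin; HR runs at 151.9° with length 22.4, so R = (-19.76, 10.55). ∠HRN = 148.8° gives RN at 120.7° from the x-axis; with |RN| = 27.2, N = (-33.65, 33.94). ∠RNQ = 110.7° gives NQ at 51.40° from the x-axis; with |NQ| = 15.1, Q = (-24.23, 45.74). ∠NQS = 94.1° gives QS at -34.50° from the x-axis; with |QS| = 12.9, S = (-13.59, 38.43). ∠QSJ = 142.9° gives SJ at -71.60° from the x-axis; with |SJ| = 13.1, J = (-9.460, 26.00). ∠SJE = 47.0° gives JE at 155.4° from the x-axis; with |JE| = 19.9, E = (-27.55, 34.29). Then |NE| = |E − N| = 6.103.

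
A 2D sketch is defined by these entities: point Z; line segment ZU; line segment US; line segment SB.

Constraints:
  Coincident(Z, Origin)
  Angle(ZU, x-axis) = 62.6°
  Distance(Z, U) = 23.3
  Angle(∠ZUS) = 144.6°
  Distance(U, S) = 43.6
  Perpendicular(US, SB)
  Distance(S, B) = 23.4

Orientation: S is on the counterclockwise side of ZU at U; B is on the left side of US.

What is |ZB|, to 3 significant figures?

63.4

Z is at the origin; ZU runs at 62.6° with length 23.3, so U = 23.3·(cos 62.6°, sin 62.6°) = (10.7, 20.7). ∠ZUS = 144.6°, so US runs at 62.6° + (180° − 144.6°) = 98.0° from the x-axis; with |US| = 43.6, S = U + 43.6·(cos 98.0°, sin 98.0°) = (4.65, 63.9). US is perpendicular to SB; with |SB| = 23.4 on the left of US, B = S + 23.4·(-0.990, -0.139) = (-18.5, 60.6). Then |ZB| = |B − Z| = 63.4.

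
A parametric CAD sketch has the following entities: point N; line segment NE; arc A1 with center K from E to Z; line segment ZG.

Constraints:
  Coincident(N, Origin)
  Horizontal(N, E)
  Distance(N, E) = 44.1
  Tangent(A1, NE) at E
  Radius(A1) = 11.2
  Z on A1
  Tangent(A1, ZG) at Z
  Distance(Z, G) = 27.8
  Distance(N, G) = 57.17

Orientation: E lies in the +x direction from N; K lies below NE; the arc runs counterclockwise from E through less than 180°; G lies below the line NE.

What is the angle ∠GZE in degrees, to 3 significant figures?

128°

Checks: |KZ| = 11.20 ✓; ∠(KZ, ZG) = 90.00° ✓; |ZG| = 27.80 ✓; |NG| = 57.17 ✓.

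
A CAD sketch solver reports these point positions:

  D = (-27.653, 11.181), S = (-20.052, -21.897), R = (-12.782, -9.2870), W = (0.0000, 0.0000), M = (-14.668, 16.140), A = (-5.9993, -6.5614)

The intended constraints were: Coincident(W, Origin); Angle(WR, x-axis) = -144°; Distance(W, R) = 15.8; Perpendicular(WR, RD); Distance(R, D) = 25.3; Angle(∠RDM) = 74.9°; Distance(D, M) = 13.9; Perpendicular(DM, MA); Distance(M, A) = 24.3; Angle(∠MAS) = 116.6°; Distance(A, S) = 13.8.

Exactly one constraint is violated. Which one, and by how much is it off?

Distance(A, S) = 13.8 — off by 7.00.

W = (0.00, 0.00) ✓; WR at -144.0° ✓; |WR| = 15.80 ✓; ∠(WR, RD) = 90.00° ✓; |RD| = 25.30 ✓; ∠RDM = 74.90° ✓; |DM| = 13.90 ✓; ∠(DM, MA) = 90.00° ✓; |MA| = 24.30 ✓; ∠MAS = 116.6° ✓; |AS| = 20.80 ✗.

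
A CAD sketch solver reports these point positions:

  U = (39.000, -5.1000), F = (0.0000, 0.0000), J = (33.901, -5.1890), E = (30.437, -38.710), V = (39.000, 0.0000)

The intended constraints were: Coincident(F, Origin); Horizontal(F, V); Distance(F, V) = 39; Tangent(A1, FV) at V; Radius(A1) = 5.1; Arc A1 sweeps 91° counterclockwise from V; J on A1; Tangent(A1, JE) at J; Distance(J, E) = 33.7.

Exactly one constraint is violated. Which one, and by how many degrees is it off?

Tangent(A1, JE) at J — off by 6.90°.

F = (0.00, 0.00) ✓; F.y = 0.00, V.y = 0.00 ✓; |FV| = 39.00 ✓; ∠(UV, VF) = 90.00° ✓; |UV| = 5.100 ✓; bearing(U→J) − bearing(U→V) = 91.00° ✓; |UJ| = 5.100 ✓; ∠(UJ, JE) = 96.90° ✗; |JE| = 33.70 ✓.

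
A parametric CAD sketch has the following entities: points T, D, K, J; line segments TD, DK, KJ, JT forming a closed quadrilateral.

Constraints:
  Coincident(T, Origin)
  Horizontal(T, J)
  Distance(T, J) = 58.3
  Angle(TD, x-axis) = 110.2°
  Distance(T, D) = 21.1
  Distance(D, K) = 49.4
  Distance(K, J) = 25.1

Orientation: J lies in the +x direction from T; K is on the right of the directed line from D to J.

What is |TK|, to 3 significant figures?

34.9

T is at the origin; T and J share the same y with |TJ| = 58.3 and J in +x, so J = (58.3, 0). TD runs at 110.2° with |TD| = 21.1, so D = (-7.29, 19.8). K is determined by |DK| = 49.4 and |KJ| = 25.1 together: it lies at the intersection of circle(D, 49.4) and circle(J, 25.1). With |DJ| = 68.5, the foot of the radical line on DJ is 47.5 from D and the perpendicular offset is √(49.4² − 47.5²) = 13.7. Taking the right-of-DJ solution: K = (34.2, -7.02).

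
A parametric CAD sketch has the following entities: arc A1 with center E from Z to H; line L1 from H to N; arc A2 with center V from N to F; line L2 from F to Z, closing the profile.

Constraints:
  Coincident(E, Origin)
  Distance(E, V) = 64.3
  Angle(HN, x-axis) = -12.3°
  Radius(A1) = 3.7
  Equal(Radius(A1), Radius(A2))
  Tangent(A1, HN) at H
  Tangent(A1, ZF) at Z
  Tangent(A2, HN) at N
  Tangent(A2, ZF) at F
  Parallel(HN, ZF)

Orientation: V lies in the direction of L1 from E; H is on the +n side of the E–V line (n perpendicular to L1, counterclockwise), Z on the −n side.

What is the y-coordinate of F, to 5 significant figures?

-17.313

The slot axis is L1's direction at -12.3°, so u = (cos -12.3°, sin -12.3°) = (0.97705, -0.21303) and n = (−sin -12.3°, cos -12.3°) = (0.21303, 0.97705). E is at the origin and V lies 64.3 along u from E, so V = 64.3·u = (62.824, -13.698). Tangency of A1 to both parallel lines with radius 3.7 puts H and Z at E ± 3.7·n: H = (0.78821, 3.6151), Z = (-0.78821, -3.6151). Equal radii place N and F the same way about V: N = V + 3.7·n = (63.612, -10.083), F = V − 3.7·n = (62.036, -17.313). So F.y = -17.313.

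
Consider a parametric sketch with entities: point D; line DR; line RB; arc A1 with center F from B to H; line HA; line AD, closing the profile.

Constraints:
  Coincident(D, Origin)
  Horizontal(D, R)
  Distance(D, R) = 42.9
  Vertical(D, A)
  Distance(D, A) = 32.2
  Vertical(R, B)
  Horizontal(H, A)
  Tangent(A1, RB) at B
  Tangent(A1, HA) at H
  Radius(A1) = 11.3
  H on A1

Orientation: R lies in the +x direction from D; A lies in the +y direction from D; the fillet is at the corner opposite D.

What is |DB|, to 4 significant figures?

47.72

The virtual corner opposite D is at (42.90, 32.20). A1 meets RB tangentially, so FB is at right angles to RB and A1 meets HA tangentially, so FH is at right angles to HA, with radius 11.3, so the center F sits 11.3 in from both sides at F = (31.60, 20.90). That places the tangent points at B = (42.90, 20.90) on RB and H = (31.60, 32.20) on HA. Then |DB| = |B − D| = 47.72.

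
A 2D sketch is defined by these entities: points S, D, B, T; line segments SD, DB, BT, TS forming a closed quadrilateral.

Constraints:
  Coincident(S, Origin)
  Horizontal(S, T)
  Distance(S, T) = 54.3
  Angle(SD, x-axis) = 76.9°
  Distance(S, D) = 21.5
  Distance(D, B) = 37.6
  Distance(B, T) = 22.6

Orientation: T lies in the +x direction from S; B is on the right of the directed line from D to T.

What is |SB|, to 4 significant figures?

32.59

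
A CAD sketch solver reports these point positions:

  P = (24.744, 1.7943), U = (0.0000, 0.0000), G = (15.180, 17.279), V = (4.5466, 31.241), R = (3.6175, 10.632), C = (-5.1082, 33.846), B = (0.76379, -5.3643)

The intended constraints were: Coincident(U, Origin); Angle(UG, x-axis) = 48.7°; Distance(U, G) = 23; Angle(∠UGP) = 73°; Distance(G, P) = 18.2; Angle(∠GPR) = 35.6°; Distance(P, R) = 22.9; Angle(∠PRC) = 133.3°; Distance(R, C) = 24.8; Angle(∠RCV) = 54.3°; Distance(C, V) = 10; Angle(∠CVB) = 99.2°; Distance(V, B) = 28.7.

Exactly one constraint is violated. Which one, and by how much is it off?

Distance(V, B) = 28.7 — off by 8.10.

U = (0.00, 0.00) ✓; UG at 48.70° ✓; |UG| = 23.00 ✓; ∠UGP = 73.00° ✓; |GP| = 18.20 ✓; ∠GPR = 35.60° ✓; |PR| = 22.90 ✓; ∠PRC = 133.3° ✓; |RC| = 24.80 ✓; ∠RCV = 54.30° ✓; |CV| = 10.00 ✓; ∠CVB = 99.20° ✓; |VB| = 36.80 ✗.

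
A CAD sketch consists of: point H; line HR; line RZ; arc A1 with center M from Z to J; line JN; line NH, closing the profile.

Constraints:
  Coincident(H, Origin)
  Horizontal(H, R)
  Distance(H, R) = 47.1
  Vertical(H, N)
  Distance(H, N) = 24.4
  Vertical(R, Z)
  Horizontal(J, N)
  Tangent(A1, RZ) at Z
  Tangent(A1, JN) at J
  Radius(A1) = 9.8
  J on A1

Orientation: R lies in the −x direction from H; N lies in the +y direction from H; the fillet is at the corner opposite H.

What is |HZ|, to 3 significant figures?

49.3

The virtual corner opposite H is at (-47.1, 24.4). Since A1 is tangent to RZ there, MZ ⟂ RZ and tangency of A1 to JN means the radius MJ is perpendicular to JN, with radius 9.8, so the center M sits 9.8 in from both sides at M = (-37.3, 14.6). That places the tangent points at Z = (-47.1, 14.6) on RZ and J = (-37.3, 24.4) on JN. Then |HZ| = |Z − H| = 49.3.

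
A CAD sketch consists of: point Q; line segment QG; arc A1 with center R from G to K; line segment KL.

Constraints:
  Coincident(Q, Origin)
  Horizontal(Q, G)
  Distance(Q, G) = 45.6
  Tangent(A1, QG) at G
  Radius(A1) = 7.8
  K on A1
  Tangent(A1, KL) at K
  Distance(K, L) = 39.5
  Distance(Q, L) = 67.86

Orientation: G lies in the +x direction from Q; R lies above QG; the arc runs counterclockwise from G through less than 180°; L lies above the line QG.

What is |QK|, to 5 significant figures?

54.059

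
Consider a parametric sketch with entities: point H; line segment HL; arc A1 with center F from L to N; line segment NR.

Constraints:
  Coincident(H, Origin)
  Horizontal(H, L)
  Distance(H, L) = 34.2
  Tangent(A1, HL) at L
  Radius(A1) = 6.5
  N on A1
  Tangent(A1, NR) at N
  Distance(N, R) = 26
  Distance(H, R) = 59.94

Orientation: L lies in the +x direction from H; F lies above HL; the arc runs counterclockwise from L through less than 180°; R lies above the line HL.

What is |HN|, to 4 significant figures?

39.39

H is at the origin; H and L share the same y with |HL| = 34.2 and L on the +x side, so L = (34.20, 0.000). The tangent condition forces FL to be normal to HL, so F = L + (0, 6.5) = (34.20, 6.500). Since FN ⟂ NR (tangency), |FR| = √(6.5² + 26.0²) = 26.80 regardless of where N sits on A1. So R lies on both circle(H, 59.94) and circle(F, 26.80); the above-HL intersection is R = (55.39, 22.91). N is the foot of the tangent from R: N = (39.31, 2.480).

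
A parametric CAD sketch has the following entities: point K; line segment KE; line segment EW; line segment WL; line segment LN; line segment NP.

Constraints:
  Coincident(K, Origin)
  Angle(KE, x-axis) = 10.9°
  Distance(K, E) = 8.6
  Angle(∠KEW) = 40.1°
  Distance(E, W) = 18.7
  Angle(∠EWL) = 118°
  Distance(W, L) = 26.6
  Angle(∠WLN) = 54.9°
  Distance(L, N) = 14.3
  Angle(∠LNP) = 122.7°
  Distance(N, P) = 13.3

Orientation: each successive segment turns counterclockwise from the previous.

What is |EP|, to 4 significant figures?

14.87

K is at the origin; KE runs at 10.9° with length 8.6, so E = (8.445, 1.626). ∠KEW = 40.1° gives EW at 150.8° from the x-axis; with |EW| = 18.7, W = (-7.879, 10.75). ∠EWL = 118.0° gives WL at -147.2° from the x-axis; with |WL| = 26.6, L = (-30.24, -3.660). ∠WLN = 54.9° gives LN at -22.10° from the x-axis; with |LN| = 14.3, N = (-16.99, -9.040). ∠LNP = 122.7° gives NP at 35.20° from the x-axis; with |NP| = 13.3, P = (-6.120, -1.374). Then |EP| = |P − E| = 14.87.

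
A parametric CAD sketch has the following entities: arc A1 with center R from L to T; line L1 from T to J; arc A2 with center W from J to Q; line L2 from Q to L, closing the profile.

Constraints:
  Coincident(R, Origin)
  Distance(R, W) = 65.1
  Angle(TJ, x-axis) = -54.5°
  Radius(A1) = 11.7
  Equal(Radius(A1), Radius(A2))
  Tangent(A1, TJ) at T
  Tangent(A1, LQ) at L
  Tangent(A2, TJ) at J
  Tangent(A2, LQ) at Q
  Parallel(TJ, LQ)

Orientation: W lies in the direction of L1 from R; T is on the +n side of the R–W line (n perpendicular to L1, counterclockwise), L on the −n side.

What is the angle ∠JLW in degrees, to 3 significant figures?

9.58°

The slot axis is L1's direction at -54.5°, so u = (cos -54.5°, sin -54.5°) = (0.581, -0.814) and n = (−sin -54.5°, cos -54.5°) = (0.814, 0.581). R is at the origin and W lies 65.1 along u from R, so W = 65.1·u = (37.8, -53.0). Tangency of A1 to both parallel lines with radius 11.7 puts T and L at R ± 11.7·n: T = (9.53, 6.79), L = (-9.53, -6.79). Equal radii place J and Q the same way about W: J = W + 11.7·n = (47.3, -46.2), Q = W − 11.7·n = (28.3, -59.8). Then cos ∠JLW = LJ·LW / (|LJ||LW|), giving 9.58°.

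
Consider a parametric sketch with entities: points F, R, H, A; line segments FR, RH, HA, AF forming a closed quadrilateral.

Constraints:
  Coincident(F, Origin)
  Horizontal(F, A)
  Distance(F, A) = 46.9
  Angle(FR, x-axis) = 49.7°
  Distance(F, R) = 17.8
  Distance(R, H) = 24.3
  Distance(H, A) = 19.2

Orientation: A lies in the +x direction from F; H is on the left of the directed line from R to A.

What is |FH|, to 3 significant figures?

39.0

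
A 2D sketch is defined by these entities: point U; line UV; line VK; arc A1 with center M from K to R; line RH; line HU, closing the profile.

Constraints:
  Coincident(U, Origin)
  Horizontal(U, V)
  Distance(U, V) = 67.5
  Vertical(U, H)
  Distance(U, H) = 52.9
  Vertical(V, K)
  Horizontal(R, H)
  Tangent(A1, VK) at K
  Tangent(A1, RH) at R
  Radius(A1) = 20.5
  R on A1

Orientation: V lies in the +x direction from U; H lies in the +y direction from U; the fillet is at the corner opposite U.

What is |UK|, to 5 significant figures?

74.873

U is at the origin; UV is horizontal with |UV| = 67.5 and V on the +x side, so V = (67.500, 0.0000). U and H share the same x with |UH| = 52.9 and H on the +y side, so H = (0.0000, 52.900). The virtual corner opposite U is at (67.500, 52.900). Since A1 is tangent to VK there, MK ⟂ VK and the tangent condition forces MR to be normal to RH, with radius 20.5, so the center M sits 20.5 in from both sides at M = (47.000, 32.400). That places the tangent points at K = (67.500, 32.400) on VK and R = (47.000, 52.900) on RH. Then |UK| = |K − U| = 74.873.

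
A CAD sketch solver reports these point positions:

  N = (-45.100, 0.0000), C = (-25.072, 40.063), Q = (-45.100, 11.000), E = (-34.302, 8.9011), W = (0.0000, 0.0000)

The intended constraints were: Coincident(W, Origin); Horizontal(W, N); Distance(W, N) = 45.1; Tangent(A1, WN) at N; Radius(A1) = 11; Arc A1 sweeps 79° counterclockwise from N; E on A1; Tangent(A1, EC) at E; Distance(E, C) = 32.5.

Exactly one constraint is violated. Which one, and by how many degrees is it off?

Tangent(A1, EC) at E — off by 5.50°.

W = (0.00, 0.00) ✓; W.y = 0.00, N.y = 0.00 ✓; |WN| = 45.10 ✓; ∠(QN, NW) = 90.00° ✓; |QN| = 11.00 ✓; bearing(Q→E) − bearing(Q→N) = 79.00° ✓; |QE| = 11.00 ✓; ∠(QE, EC) = 95.50° ✗; |EC| = 32.50 ✓.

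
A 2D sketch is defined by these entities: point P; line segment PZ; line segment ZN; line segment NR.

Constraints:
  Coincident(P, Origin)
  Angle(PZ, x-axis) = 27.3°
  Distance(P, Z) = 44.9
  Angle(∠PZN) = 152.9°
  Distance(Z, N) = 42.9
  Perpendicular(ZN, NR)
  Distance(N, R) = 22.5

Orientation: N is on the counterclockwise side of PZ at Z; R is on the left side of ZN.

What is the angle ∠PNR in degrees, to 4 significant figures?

76.14°

∠PZN = 152.9°, so ZN runs at 27.3° + (180° − 152.9°) = 54.40° from the x-axis; with |ZN| = 42.9, N = Z + 42.9·(cos 54.40°, sin 54.40°) = (64.87, 55.48). ZN is perpendicular to NR; with |NR| = 22.5 on the left of ZN, R = N + 22.5·(-0.8131, 0.5821) = (46.58, 68.57). Then cos ∠PNR = NP·NR / (|NP||NR|), giving 76.14°.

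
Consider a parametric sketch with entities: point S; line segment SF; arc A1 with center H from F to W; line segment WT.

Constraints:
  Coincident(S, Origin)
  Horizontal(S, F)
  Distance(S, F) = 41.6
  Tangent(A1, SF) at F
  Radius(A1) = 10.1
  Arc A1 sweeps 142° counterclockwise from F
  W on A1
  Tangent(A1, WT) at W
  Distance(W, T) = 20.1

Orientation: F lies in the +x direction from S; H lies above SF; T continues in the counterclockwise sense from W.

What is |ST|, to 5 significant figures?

44.146

On A1, F sits at bearing -90° from H; a 142° counterclockwise sweep puts W at bearing 52°, so W = H + 10.1·(cos 52°, sin 52°) = (47.818, 18.059). Tangency of A1 to WT means the radius HW is perpendicular to WT, so WT runs along (−sin 52°, cos 52°); with |WT| = 20.1, T = (31.979, 30.434). Then |ST| = |T − S| = 44.146.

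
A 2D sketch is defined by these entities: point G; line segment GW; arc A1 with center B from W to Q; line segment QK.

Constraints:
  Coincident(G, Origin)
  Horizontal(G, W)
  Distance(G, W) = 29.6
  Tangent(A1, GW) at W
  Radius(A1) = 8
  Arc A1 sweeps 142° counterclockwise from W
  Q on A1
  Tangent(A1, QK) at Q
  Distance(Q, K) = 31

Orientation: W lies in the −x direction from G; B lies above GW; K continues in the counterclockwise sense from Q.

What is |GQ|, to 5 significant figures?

28.521

Tangency of A1 to GW means the radius BW is perpendicular to GW, so B = W + (0, 8) = (-29.600, 8.0000). On A1, W sits at bearing -90° from B; a 142° counterclockwise sweep puts Q at bearing 52°, so Q = B + 8.0·(cos 52°, sin 52°) = (-24.675, 14.304). Then |GQ| = |Q − G| = 28.521.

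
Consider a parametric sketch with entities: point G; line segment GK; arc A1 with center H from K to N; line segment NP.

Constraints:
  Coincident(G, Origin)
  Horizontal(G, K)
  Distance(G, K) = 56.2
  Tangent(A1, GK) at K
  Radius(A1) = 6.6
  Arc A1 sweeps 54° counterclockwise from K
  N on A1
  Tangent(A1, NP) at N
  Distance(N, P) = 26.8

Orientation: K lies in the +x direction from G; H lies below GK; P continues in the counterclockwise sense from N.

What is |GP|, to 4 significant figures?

42.76

On A1, K sits at bearing 90° from H; a 54° counterclockwise sweep puts N at bearing 144°, so N = H + 6.6·(cos 144°, sin 144°) = (50.86, -2.721). A1 meets NP tangentially, so HN is at right angles to NP, so NP runs along (−sin 144°, cos 144°); with |NP| = 26.8, P = (35.11, -24.40). Then |GP| = |P − G| = 42.76.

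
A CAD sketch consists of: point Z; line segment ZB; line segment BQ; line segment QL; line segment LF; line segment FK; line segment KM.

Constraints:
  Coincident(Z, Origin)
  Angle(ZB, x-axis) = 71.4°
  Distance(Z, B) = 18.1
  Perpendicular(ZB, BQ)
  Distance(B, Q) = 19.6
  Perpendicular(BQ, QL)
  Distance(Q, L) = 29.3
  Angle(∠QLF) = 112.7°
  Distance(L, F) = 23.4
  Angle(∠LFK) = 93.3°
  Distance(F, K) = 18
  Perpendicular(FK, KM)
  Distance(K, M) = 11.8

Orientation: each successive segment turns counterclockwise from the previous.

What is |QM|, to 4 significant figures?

25.39

∠LFK = 93.3° gives FK at 45.40° from the x-axis; with |FK| = 18.0, K = (8.070, -6.991). FK ⟂ KM, so KM runs at 135.4°; with |KM| = 11.8, M = (-0.3322, 1.294). Then |QM| = |M − Q| = 25.39.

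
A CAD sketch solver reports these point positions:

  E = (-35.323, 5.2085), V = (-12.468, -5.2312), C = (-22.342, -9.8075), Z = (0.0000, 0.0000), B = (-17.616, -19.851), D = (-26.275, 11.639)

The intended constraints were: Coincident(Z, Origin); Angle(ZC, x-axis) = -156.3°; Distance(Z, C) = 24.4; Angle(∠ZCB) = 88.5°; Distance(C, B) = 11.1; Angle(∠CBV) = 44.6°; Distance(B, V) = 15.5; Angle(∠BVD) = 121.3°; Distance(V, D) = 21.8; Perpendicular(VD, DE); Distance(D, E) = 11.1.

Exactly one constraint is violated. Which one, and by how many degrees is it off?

Perpendicular(VD, DE) — off by 3.90°.

Z = (0.00, 0.00) ✓; ZC at -156.3° ✓; |ZC| = 24.40 ✓; ∠ZCB = 88.50° ✓; |CB| = 11.10 ✓; ∠CBV = 44.60° ✓; |BV| = 15.50 ✓; ∠BVD = 121.3° ✓; |VD| = 21.80 ✓; ∠(VD, DE) = 86.10° ✗; |DE| = 11.10 ✓.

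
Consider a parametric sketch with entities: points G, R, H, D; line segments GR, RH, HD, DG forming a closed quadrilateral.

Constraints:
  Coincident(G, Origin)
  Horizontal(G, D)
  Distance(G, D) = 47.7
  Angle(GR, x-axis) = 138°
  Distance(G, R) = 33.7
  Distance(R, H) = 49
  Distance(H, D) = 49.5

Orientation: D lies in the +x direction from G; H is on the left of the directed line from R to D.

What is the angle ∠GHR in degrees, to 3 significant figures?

41.4°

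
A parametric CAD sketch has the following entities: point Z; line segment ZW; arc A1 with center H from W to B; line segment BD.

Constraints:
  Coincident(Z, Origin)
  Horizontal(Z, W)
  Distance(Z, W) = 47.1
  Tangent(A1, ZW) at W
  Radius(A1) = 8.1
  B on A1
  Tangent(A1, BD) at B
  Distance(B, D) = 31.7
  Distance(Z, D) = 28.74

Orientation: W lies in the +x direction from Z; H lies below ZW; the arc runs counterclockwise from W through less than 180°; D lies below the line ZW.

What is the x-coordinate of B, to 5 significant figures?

41.826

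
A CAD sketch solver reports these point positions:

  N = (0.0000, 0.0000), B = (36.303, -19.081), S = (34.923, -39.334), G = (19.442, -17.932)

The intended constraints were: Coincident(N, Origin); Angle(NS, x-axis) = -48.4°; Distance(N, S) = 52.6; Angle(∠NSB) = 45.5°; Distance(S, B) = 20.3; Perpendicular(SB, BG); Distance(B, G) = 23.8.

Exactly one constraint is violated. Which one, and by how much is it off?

Distance(B, G) = 23.8 — off by 6.90.

N = (0.00, 0.00) ✓; NS at -48.40° ✓; |NS| = 52.60 ✓; ∠NSB = 45.50° ✓; |SB| = 20.30 ✓; ∠(SB, BG) = 90.00° ✓; |BG| = 16.90 ✗.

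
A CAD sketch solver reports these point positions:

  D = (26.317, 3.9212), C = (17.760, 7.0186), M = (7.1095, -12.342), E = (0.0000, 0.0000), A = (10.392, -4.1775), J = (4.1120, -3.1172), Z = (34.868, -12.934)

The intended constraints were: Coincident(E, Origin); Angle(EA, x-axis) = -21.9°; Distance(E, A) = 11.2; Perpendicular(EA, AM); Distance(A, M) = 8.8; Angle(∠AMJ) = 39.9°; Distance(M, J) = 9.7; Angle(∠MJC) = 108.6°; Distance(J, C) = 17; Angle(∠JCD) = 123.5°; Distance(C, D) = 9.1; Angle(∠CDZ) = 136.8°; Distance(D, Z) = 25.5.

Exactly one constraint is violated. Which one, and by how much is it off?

Distance(D, Z) = 25.5 — off by 6.60.

E = (0.00, 0.00) ✓; EA at -21.90° ✓; |EA| = 11.20 ✓; ∠(EA, AM) = 90.00° ✓; |AM| = 8.800 ✓; ∠AMJ = 39.90° ✓; |MJ| = 9.700 ✓; ∠MJC = 108.6° ✓; |JC| = 17.00 ✓; ∠JCD = 123.5° ✓; |CD| = 9.100 ✓; ∠CDZ = 136.8° ✓; |DZ| = 18.90 ✗.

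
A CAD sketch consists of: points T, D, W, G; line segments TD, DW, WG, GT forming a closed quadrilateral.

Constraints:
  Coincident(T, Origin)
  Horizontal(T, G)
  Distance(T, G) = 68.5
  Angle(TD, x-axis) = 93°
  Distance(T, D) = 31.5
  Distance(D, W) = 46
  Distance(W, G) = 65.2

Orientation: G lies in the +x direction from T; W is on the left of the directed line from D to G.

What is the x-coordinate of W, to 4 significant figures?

36.67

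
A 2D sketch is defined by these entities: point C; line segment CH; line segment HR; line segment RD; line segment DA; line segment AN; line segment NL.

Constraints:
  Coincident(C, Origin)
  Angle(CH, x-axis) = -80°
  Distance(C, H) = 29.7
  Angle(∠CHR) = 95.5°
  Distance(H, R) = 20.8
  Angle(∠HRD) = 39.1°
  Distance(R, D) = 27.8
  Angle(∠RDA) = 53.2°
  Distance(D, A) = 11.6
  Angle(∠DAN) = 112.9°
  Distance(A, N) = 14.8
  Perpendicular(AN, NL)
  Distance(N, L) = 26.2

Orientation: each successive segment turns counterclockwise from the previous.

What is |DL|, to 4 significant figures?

24.77

∠DAN = 112.9° gives AN at -20.70° from the x-axis; with |AN| = 14.8, N = (17.30, -28.65). AN ⟂ NL, so NL runs at 69.30°; with |NL| = 26.2, L = (26.56, -4.145). Then |DL| = |L − D| = 24.77.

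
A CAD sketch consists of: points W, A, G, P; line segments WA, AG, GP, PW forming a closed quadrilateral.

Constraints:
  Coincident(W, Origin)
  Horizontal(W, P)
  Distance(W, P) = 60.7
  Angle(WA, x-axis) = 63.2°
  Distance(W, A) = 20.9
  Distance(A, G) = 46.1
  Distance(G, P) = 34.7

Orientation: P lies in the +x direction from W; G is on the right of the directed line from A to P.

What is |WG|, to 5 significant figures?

39.110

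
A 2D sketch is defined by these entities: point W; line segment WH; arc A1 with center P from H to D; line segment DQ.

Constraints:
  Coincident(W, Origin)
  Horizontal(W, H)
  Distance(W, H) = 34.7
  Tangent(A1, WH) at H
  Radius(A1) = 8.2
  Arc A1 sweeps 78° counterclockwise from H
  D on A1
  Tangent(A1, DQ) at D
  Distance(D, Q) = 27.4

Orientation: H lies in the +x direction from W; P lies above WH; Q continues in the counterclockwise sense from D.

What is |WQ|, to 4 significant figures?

58.76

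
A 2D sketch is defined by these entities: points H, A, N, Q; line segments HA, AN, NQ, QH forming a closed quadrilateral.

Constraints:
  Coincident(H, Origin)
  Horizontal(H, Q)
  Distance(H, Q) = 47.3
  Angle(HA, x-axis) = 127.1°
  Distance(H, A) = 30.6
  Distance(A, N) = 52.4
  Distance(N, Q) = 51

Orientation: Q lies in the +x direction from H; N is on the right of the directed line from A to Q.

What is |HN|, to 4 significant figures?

23.86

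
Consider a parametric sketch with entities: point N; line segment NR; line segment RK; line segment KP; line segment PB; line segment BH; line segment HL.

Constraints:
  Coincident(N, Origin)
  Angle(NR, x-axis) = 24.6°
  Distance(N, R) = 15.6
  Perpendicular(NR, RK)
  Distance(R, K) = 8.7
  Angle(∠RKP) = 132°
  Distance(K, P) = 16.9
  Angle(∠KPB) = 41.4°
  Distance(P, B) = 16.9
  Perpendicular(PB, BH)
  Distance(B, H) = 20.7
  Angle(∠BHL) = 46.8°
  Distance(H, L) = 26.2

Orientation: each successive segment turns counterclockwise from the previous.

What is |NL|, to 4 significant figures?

23.18

N is at the origin; NR runs at 24.6° with length 15.6, so R = (14.18, 6.494). NR ⟂ RK, so RK runs at 114.6°; with |RK| = 8.7, K = (10.56, 14.40). ∠RKP = 132.0° gives KP at 162.6° from the x-axis; with |KP| = 16.9, P = (-5.564, 19.46). ∠KPB = 41.4° gives PB at -58.80° from the x-axis; with |PB| = 16.9, B = (3.190, 5.002). PB is perpendicular to BH, so BH runs at 31.20°; with |BH| = 20.7, H = (20.90, 15.73). ∠BHL = 46.8° gives HL at 164.4° from the x-axis; with |HL| = 26.2, L = (-4.338, 22.77). Then |NL| = |L − N| = 23.18.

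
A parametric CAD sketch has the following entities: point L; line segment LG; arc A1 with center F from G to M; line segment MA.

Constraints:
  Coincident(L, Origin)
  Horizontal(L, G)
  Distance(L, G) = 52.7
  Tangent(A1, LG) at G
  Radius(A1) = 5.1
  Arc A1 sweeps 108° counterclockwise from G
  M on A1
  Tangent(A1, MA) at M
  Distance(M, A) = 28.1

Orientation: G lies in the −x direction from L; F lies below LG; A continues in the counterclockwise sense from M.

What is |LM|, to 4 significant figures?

57.94

L is at the origin; L and G share the same y with |LG| = 52.7 and G on the −x side, so G = (-52.70, 0.000). The tangent condition forces FG to be normal to LG, so F = G + (0, -5.1) = (-52.70, -5.100). On A1, G sits at bearing 90° from F; a 108° counterclockwise sweep puts M at bearing 198°, so M = F + 5.1·(cos 198°, sin 198°) = (-57.55, -6.676). Then |LM| = |M − L| = 57.94.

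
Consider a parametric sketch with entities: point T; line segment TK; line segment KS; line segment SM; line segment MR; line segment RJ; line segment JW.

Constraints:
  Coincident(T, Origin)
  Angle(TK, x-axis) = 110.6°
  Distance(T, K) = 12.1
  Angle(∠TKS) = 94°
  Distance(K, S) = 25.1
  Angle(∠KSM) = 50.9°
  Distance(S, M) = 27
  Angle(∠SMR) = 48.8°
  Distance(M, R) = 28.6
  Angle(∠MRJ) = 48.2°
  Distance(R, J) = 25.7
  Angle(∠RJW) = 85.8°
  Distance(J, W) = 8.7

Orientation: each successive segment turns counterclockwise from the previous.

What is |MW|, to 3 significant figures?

14.0

T is at the origin; TK runs at 110.6° with length 12.1, so K = (-4.26, 11.3). ∠TKS = 94.0° gives KS at -163° from the x-axis; with |KS| = 25.1, S = (-28.3, 4.16). ∠KSM = 50.9° gives SM at -34.3° from the x-axis; with |SM| = 27.0, M = (-6.01, -11.1). ∠SMR = 48.8° gives MR at 96.9° from the x-axis; with |MR| = 28.6, R = (-9.44, 17.3). ∠MRJ = 48.2° gives RJ at -131° from the x-axis; with |RJ| = 25.7, J = (-26.4, -1.97). ∠RJW = 85.8° gives JW at -37.1° from the x-axis; with |JW| = 8.7, W = (-19.5, -7.22). Then |MW| = |W − M| = 14.0.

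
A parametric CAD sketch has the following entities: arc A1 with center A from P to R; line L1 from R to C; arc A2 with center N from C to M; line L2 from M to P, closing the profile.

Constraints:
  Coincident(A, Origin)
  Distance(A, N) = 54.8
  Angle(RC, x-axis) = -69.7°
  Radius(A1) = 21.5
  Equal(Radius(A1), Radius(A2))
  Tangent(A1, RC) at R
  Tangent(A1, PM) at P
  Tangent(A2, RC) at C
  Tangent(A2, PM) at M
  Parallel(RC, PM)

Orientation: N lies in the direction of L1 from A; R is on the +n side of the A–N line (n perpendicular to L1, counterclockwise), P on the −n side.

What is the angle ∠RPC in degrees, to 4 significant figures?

51.88°

Tangency of A1 to both parallel lines with radius 21.5 puts R and P at A ± 21.5·n: R = (20.16, 7.459), P = (-20.16, -7.459). Equal radii place C and M the same way about N: C = N + 21.5·n = (39.18, -43.94), M = N − 21.5·n = (-1.153, -58.86). Then cos ∠RPC = PR·PC / (|PR||PC|), giving 51.88°.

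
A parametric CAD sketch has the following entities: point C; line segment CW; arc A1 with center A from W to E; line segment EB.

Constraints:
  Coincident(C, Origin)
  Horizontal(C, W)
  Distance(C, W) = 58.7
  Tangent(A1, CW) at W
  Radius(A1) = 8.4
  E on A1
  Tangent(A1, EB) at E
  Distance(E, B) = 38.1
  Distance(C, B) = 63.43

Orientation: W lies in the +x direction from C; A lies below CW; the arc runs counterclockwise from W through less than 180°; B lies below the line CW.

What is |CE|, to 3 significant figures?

50.9

Checks: |AE| = 8.400 ✓; ∠(AE, EB) = 90.00° ✓; |EB| = 38.10 ✓; |CB| = 63.43 ✓.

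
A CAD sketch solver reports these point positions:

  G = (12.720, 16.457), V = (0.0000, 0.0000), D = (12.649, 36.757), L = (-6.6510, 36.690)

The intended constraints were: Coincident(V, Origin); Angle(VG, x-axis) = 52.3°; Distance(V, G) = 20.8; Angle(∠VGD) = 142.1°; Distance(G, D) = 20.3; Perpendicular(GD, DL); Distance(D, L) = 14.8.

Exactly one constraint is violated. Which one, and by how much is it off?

Distance(D, L) = 14.8 — off by 4.50.

V = (0.00, 0.00) ✓; VG at 52.30° ✓; |VG| = 20.80 ✓; ∠VGD = 142.1° ✓; |GD| = 20.30 ✓; ∠(GD, DL) = 90.00° ✓; |DL| = 19.30 ✗.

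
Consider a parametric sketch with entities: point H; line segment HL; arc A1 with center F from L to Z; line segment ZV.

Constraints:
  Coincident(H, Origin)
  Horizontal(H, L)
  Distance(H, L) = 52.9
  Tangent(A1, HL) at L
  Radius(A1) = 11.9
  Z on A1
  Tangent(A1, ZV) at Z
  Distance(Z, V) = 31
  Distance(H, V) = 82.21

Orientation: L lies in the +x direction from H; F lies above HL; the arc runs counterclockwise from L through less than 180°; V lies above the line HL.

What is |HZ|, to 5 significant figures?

64.973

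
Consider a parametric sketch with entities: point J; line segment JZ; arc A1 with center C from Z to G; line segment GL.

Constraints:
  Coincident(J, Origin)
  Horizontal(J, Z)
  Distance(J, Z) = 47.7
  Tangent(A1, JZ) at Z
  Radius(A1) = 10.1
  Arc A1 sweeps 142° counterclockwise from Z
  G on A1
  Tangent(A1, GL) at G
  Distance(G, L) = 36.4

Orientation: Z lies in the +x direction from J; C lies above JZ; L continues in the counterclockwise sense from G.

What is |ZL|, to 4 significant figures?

46.29

J is at the origin; J and Z share the same y with |JZ| = 47.7 and Z on the +x side, so Z = (47.70, 0.000). The tangent condition forces CZ to be normal to JZ, so C = Z + (0, 10.1) = (47.70, 10.10). On A1, Z sits at bearing -90° from C; a 142° counterclockwise sweep puts G at bearing 52°, so G = C + 10.1·(cos 52°, sin 52°) = (53.92, 18.06). Since A1 is tangent to GL there, CG ⟂ GL, so GL runs along (−sin 52°, cos 52°); with |GL| = 36.4, L = (25.23, 40.47). Then |ZL| = |L − Z| = 46.29.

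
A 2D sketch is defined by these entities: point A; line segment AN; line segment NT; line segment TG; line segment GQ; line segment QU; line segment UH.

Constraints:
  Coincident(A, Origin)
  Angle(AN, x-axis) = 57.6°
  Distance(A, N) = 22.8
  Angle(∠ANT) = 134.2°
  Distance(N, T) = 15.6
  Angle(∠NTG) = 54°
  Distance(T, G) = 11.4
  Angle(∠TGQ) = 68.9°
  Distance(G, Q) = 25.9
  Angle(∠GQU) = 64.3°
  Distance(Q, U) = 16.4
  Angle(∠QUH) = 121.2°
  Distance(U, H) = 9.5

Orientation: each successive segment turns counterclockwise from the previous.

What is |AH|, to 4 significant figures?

40.42

A is at the origin; AN runs at 57.6° with length 22.8, so N = (12.22, 19.25). ∠ANT = 134.2° gives NT at 103.4° from the x-axis; with |NT| = 15.6, T = (8.602, 34.43). ∠NTG = 54.0° gives TG at -130.6° from the x-axis; with |TG| = 11.4, G = (1.183, 25.77). ∠TGQ = 68.9° gives GQ at -19.50° from the x-axis; with |GQ| = 25.9, Q = (25.60, 17.12). ∠GQU = 64.3° gives QU at 96.20° from the x-axis; with |QU| = 16.4, U = (23.83, 33.43). ∠QUH = 121.2° gives UH at 155.0° from the x-axis; with |UH| = 9.5, H = (15.22, 37.44). Then |AH| = |H − A| = 40.42.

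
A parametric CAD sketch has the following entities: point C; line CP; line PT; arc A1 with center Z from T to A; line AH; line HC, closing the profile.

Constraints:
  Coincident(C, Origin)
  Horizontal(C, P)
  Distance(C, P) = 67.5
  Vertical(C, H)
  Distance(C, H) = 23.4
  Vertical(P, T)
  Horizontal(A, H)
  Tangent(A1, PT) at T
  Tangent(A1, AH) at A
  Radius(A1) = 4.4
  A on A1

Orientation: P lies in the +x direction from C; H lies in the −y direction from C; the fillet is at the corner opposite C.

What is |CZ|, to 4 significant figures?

65.90

C is at the origin; CP is horizontal with |CP| = 67.5 and P on the +x side, so P = (67.50, 0.000). C and H share the same x with |CH| = 23.4 and H on the −y side, so H = (0.000, -23.40). The virtual corner opposite C is at (67.50, -23.40). The tangent condition forces ZT to be normal to PT and since A1 is tangent to AH there, ZA ⟂ AH, with radius 4.4, so the center Z sits 4.4 in from both sides at Z = (63.10, -19.00). Then |CZ| = |Z − C| = 65.90.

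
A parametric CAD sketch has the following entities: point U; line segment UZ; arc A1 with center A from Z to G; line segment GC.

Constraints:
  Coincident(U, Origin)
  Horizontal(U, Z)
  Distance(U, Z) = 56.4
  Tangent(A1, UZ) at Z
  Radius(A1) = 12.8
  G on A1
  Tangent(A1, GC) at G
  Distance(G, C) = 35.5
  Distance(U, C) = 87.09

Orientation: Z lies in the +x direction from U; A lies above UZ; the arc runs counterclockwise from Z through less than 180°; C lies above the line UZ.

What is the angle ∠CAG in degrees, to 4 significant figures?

70.17°

U is at the origin; UZ is horizontal with |UZ| = 56.4 and Z on the +x side, so Z = (56.40, 0.000). A1 meets UZ tangentially, so AZ is at right angles to UZ, so A = Z + (0, 12.8) = (56.40, 12.80). Since AG ⟂ GC (tangency), |AC| = √(12.8² + 35.5²) = 37.74 regardless of where G sits on A1. So C lies on both circle(U, 87.09) and circle(A, 37.74); the above-UZ intersection is C = (73.76, 46.31). G is the foot of the tangent from C: G = (69.09, 11.12).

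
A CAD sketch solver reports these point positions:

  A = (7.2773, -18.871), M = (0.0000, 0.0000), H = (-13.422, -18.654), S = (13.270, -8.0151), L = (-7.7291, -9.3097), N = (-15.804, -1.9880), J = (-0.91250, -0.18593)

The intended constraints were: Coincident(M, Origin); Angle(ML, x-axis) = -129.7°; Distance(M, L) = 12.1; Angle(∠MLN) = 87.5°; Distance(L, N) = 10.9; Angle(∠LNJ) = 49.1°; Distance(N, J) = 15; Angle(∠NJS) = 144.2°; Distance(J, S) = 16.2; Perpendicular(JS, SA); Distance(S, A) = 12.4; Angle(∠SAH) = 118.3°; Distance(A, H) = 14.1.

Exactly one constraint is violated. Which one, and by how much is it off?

Distance(A, H) = 14.1 — off by 6.60.

M = (0.00, 0.00) ✓; ML at -129.7° ✓; |ML| = 12.10 ✓; ∠MLN = 87.50° ✓; |LN| = 10.90 ✓; ∠LNJ = 49.10° ✓; |NJ| = 15.00 ✓; ∠NJS = 144.2° ✓; |JS| = 16.20 ✓; ∠(JS, SA) = 90.00° ✓; |SA| = 12.40 ✓; ∠SAH = 118.3° ✓; |AH| = 20.70 ✗.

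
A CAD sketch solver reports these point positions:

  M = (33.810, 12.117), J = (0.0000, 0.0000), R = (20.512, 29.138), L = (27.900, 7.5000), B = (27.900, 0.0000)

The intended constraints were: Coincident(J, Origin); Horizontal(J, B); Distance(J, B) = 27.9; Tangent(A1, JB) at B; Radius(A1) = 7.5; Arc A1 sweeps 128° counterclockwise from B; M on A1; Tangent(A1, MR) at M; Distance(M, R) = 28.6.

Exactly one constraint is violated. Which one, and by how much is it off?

Distance(M, R) = 28.6 — off by 7.00.

J = (0.00, 0.00) ✓; J.y = 0.00, B.y = 0.00 ✓; |JB| = 27.90 ✓; ∠(LB, BJ) = 90.00° ✓; |LB| = 7.500 ✓; bearing(L→M) − bearing(L→B) = 128.0° ✓; |LM| = 7.500 ✓; ∠(LM, MR) = 90.00° ✓; |MR| = 21.60 ✗.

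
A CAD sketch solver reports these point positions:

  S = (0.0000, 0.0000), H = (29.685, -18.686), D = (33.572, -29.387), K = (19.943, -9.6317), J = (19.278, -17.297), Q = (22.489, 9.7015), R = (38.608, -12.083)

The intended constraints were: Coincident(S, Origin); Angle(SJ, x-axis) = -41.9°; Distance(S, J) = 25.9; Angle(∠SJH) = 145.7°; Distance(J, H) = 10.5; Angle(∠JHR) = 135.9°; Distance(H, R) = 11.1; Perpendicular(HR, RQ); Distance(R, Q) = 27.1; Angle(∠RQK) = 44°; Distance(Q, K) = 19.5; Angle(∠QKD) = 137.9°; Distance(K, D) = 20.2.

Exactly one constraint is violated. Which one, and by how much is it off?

Distance(K, D) = 20.2 — off by 3.80.

S = (0.00, 0.00) ✓; SJ at -41.90° ✓; |SJ| = 25.90 ✓; ∠SJH = 145.7° ✓; |JH| = 10.50 ✓; ∠JHR = 135.9° ✓; |HR| = 11.10 ✓; ∠(HR, RQ) = 90.00° ✓; |RQ| = 27.10 ✓; ∠RQK = 44.00° ✓; |QK| = 19.50 ✓; ∠QKD = 137.9° ✓; |KD| = 24.00 ✗.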